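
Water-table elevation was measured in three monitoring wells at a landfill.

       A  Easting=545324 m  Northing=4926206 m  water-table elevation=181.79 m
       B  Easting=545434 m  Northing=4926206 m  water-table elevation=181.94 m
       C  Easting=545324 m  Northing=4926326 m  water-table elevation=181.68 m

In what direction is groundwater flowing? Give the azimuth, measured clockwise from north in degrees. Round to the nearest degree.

∂h/∂x = (181.94 − 181.79) / (545434 − 545324) = +0.001364
∂h/∂y = (181.68 − 181.79) / (4926326 − 4926206) = -0.0009167
Flow direction (−∇h) has components (-0.001364 E, +0.0009167 N).
Azimuth = atan2(E, N) = atan2(-0.001364, +0.0009167) = 303.9° ≈ 304°.

304°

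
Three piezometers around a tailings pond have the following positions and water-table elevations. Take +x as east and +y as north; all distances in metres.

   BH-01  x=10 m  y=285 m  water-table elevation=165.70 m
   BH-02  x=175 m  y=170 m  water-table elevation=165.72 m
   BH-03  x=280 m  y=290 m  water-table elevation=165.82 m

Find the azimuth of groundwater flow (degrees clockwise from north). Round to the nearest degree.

With h = a·x + b·y + c and BH-01 as origin, the differences give:
  165·a + (-115)·b = +0.02
  270·a + 5·b = +0.12
Eliminate b (×5 and ×(-115), subtract): 31875·a = 13.900 → a = ∂h/∂x = +0.0004361
Back-substitute: b = ∂h/∂y = +0.0004518.
Flow direction (−∇h) has components (-0.0004361 E, -0.0004518 N).
Azimuth = atan2(E, N) = atan2(-0.0004361, -0.0004518) = 224.0° ≈ 224°.

224°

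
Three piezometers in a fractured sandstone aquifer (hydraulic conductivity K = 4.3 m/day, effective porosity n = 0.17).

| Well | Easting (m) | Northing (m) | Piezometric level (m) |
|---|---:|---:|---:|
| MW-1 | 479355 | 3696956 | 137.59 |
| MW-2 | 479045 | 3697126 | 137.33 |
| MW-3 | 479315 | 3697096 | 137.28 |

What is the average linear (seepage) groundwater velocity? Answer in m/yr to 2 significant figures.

22 m/yr

With h = a·x + b·y + c and MW-1 as origin, the differences give:
  (-310)·a + 170·b = -0.26
  (-40)·a + 140·b = -0.31
Eliminate b (×140 and ×170, subtract): -36600·a = 16.300 → a = ∂h/∂x = -0.0004454
Back-substitute: b = ∂h/∂y = -0.002342.
|∇h| = √(-0.0004454² + -0.002342²) = 0.002384
Seepage velocity v = K·i/n = 4.3 × 0.002384 / 0.17 = 0.0603 m/day = 22.02 m/yr.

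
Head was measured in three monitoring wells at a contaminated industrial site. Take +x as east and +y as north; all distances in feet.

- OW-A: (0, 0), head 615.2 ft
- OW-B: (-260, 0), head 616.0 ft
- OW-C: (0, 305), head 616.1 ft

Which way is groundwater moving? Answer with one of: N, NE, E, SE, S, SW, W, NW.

SE

∂h/∂x = (616.0 − 615.2) / (-260 − 0) = -0.003077
∂h/∂y = (616.1 − 615.2) / (305 − 0) = +0.002951
Flow = −∇h = (+0.003077 east, -0.002951 north), which points southeast.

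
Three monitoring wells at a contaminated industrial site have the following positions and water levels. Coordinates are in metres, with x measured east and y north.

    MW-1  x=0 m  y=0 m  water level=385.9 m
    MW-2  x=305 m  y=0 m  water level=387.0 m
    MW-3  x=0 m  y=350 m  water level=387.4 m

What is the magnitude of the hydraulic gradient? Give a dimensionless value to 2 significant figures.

∂h/∂x = (387.0 − 385.9) / (305 − 0) = +0.003607
∂h/∂y = (387.4 − 385.9) / (350 − 0) = +0.004286
|∇h| = √(0.003607² + 0.004286²) = 0.005602

0.0056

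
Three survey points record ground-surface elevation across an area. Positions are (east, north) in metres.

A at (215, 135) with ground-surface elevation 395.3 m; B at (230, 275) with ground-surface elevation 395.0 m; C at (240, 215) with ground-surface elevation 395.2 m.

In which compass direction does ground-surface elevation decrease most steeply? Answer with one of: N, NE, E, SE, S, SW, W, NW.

Differences from A: to B (Δx, Δy, Δh) = (15, 140, -0.3); to C = (25, 80, -0.1).
Determinant of the coordinate differences = 15·80 − 25·140 = -2300.
∂z/∂x = [(-0.3)·80 − (-0.1)·140] / -2300 = +0.004348
∂z/∂y = [15·(-0.1) − 25·(-0.3)] / -2300 = -0.002609
Steepest decrease is along −∇f = (-0.004348 E, +0.002609 N) → northwest.

NW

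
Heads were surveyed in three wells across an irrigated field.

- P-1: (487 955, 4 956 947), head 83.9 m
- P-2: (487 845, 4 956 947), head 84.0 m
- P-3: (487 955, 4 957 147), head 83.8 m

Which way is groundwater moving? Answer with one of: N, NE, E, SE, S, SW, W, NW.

∂h/∂x = (84.0 − 83.9) / (487845 − 487955) = -0.0009091
∂h/∂y = (83.8 − 83.9) / (4957147 − 4956947) = -0.0005000
Flow = −∇h = (+0.0009091 east, +0.0005000 north), which points northeast.

NE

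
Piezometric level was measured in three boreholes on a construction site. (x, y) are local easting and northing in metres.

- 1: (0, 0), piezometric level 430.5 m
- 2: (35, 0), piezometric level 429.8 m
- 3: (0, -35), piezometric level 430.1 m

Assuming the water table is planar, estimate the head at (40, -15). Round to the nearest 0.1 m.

429.5 m

∂h/∂x = (429.8 − 430.5) / (35 − 0) = -0.02000
∂h/∂y = (430.1 − 430.5) / (-35 − 0) = +0.01143
h(40, -15) = 430.5 + (-0.02000)·(40) + (+0.01143)·(-15) = 430.5 -0.800 -0.171 = 429.529 m.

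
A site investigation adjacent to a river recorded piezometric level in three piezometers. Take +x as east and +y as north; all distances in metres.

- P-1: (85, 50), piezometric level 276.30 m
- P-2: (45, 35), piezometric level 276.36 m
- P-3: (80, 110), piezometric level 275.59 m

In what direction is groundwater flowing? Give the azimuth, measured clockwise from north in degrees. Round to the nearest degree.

Differences from P-1: to P-2 (Δx, Δy, Δh) = (-40, -15, +0.06); to P-3 = (-5, 60, -0.71).
Solve a·Δx + b·Δy = Δh: det = (-40)·60 − (-5)·(-15) = -2475.
∂h/∂x = [(+0.06)·60 − (-0.71)·(-15)] / -2475 = +0.002848
∂h/∂y = [(-40)·(-0.71) − (-5)·(+0.06)] / -2475 = -0.01160
Flow direction (−∇h) has components (-0.002848 E, +0.01160 N).
Azimuth = atan2(E, N) = atan2(-0.002848, +0.01160) = 346.2° ≈ 346°.

346°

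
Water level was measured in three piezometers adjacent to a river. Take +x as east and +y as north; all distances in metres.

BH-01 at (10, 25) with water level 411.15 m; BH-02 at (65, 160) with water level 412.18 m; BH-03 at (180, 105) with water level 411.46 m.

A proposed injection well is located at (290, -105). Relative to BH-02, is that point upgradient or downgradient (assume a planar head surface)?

Differences from BH-01: to BH-02 (Δx, Δy, Δh) = (55, 135, +1.03); to BH-03 = (170, 80, +0.31).
Solve a·Δx + b·Δy = Δh: det = 55·80 − 170·135 = -18550.
∂h/∂x = [(+1.03)·80 − (+0.31)·135] / -18550 = -0.002186
∂h/∂y = [55·(+0.31) − 170·(+1.03)] / -18550 = +0.008520
Head at (290, -105) = 411.15 + (-0.002186)·(280) + (+0.008520)·(-130) = 409.43 m.
That is lower than the 412.18 m at BH-02, so the point is downgradient.

downgradient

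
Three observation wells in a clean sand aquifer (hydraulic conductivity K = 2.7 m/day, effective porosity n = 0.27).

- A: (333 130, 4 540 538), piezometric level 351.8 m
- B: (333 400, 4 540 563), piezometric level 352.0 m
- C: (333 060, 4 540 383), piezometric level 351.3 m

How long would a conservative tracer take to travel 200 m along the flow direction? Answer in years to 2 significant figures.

18 years

Taking A as reference: B−A = (270, 25, +0.2); C−A = (-70, -155, -0.5).
Solve a·Δx + b·Δy = Δh: det = 270·(-155) − (-70)·25 = -40100.
∂h/∂x = [(+0.2)·(-155) − (-0.5)·25] / -40100 = +0.0004613
∂h/∂y = [270·(-0.5) − (-70)·(+0.2)] / -40100 = +0.003017
|∇h| = √(0.0004613² + 0.003017²) = 0.003052
Seepage velocity v = K·i/n = 2.7 × 0.003052 / 0.27 = 0.03052 m/day.
t = 200 / 0.03052 = 6553 days = 17.9 years.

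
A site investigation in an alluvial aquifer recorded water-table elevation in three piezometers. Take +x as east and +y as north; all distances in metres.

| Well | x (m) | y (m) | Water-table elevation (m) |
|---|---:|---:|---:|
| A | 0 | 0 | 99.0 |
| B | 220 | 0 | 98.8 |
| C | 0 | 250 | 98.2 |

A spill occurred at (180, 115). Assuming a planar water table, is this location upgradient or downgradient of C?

upgradient

∂h/∂x = (98.8 − 99.0) / (220 − 0) = -0.0009091
∂h/∂y = (98.2 − 99.0) / (250 − 0) = -0.003200
Head at (180, 115) = 99.0 + (-0.0009091)·(180) + (-0.003200)·(115) = 98.47 m.
That is higher than the 98.2 m at C, so the point is upgradient.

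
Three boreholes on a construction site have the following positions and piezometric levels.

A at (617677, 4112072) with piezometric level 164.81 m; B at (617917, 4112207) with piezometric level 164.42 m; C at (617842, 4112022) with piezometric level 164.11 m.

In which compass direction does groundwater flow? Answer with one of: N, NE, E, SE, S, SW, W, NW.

Differences from A: to B (Δx, Δy, Δh) = (240, 135, -0.39); to C = (165, -50, -0.70).
Solve a·Δx + b·Δy = Δh: det = 240·(-50) − 165·135 = -34275.
∂h/∂x = [(-0.39)·(-50) − (-0.70)·135] / -34275 = -0.003326
∂h/∂y = [240·(-0.70) − 165·(-0.39)] / -34275 = +0.003024
Flow = −∇h = (+0.003326 east, -0.003024 north), which points southeast.

SE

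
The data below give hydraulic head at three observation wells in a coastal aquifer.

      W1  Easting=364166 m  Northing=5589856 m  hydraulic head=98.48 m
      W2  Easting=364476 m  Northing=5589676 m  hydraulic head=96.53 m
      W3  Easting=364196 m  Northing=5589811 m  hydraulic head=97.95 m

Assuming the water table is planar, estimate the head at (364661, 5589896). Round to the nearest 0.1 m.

99.4 m

Three-point gradient (reference W1): Δ to W2 = (310, -180, -1.95), Δ to W3 = (30, -45, -0.53).
∂h/∂x = +0.0008947, ∂h/∂y = +0.01237 (det = -8550).
h(364661, 5589896) = 98.48 + (+0.0008947)·(495) + (+0.01237)·(40) = 98.48 +0.443 +0.495 = 99.418 m.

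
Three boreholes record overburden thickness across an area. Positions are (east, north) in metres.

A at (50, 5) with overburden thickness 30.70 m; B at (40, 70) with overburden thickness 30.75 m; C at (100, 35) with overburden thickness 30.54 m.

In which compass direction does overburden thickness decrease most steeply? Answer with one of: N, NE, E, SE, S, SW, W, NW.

E

With d = a·x + b·y + c and A as origin, the differences give:
  (-10)·a + 65·b = +0.05
  50·a + 30·b = -0.16
Eliminate b (×30 and ×65, subtract): -3550·a = 11.900 → a = ∂d/∂x = -0.003352
Back-substitute: b = ∂d/∂y = +0.0002535.
Steepest decrease is along −∇f = (+0.003352 E, -0.0002535 N) → east.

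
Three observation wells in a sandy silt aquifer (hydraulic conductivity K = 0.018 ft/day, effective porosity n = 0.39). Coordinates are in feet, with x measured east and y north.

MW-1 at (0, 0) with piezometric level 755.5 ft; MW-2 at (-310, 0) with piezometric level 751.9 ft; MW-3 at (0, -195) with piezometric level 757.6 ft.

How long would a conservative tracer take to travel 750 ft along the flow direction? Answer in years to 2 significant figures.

∂h/∂x = (751.9 − 755.5) / (-310 − 0) = +0.01161
∂h/∂y = (757.6 − 755.5) / (-195 − 0) = -0.01077
|∇h| = √(0.01161² + -0.01077²) = 0.01584
Seepage velocity v = K·i/n = 0.018 × 0.01584 / 0.39 = 0.0007311 ft/day.
t = 750 / 0.0007311 = 1.026e+06 days = 2.81e+03 years.

2800 years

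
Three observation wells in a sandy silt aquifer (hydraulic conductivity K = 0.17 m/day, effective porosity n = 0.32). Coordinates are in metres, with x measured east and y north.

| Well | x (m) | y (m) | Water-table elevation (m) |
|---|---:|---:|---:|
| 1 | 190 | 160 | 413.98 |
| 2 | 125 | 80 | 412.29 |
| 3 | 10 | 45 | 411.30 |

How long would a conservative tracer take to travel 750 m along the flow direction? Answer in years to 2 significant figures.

With h = a·x + b·y + c and 1 as origin, the differences give:
  (-65)·a + (-80)·b = -1.69
  (-180)·a + (-115)·b = -2.68
Eliminate b (×(-115) and ×(-80), subtract): -6925·a = -20.050 → a = ∂h/∂x = +0.002895
Back-substitute: b = ∂h/∂y = +0.01877.
|∇h| = √(0.002895² + 0.01877²) = 0.01899
Seepage velocity v = K·i/n = 0.17 × 0.01899 / 0.32 = 0.01009 m/day.
t = 750 / 0.01009 = 7.433e+04 days = 204 years.

200 years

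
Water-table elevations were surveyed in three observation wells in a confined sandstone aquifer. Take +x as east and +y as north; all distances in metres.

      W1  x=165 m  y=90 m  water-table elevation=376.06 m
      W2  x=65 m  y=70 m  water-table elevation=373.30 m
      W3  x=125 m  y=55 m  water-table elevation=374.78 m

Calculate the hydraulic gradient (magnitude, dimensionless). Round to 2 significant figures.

0.027

Differences from W1: to W2 (Δx, Δy, Δh) = (-100, -20, -2.76); to W3 = (-40, -35, -1.28).
Solve a·Δx + b·Δy = Δh: det = (-100)·(-35) − (-40)·(-20) = 2700.
∂h/∂x = [(-2.76)·(-35) − (-1.28)·(-20)] / 2700 = +0.02630
∂h/∂y = [(-100)·(-1.28) − (-40)·(-2.76)] / 2700 = +0.006519
|∇h| = √(0.02630² + 0.006519²) = 0.0271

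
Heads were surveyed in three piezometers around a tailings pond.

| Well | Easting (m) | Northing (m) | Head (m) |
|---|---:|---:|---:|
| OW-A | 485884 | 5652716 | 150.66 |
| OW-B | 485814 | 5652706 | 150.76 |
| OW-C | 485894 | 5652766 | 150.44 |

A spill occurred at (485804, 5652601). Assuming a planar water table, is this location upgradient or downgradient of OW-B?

Differences from OW-A: to OW-B (Δx, Δy, Δh) = (-70, -10, +0.10); to OW-C = (10, 50, -0.22).
Solve a·Δx + b·Δy = Δh: det = (-70)·50 − 10·(-10) = -3400.
∂h/∂x = [(+0.10)·50 − (-0.22)·(-10)] / -3400 = -0.0008235
∂h/∂y = [(-70)·(-0.22) − 10·(+0.10)] / -3400 = -0.004235
Head at (485804, 5652601) = 150.66 + (-0.0008235)·(-80) + (-0.004235)·(-115) = 151.21 m.
That is higher than the 150.76 m at OW-B, so the point is upgradient.

upgradient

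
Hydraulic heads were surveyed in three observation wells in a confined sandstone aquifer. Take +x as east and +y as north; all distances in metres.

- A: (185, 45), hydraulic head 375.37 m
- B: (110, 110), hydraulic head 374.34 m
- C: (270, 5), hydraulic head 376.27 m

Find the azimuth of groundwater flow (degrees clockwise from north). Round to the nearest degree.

319°

Taking A as reference: B−A = (-75, 65, -1.03); C−A = (85, -40, +0.90).
Solve a·Δx + b·Δy = Δh: det = (-75)·(-40) − 85·65 = -2525.
∂h/∂x = [(-1.03)·(-40) − (+0.90)·65] / -2525 = +0.006851
∂h/∂y = [(-75)·(+0.90) − 85·(-1.03)] / -2525 = -0.007941
Flow direction (−∇h) has components (-0.006851 E, +0.007941 N).
Azimuth = atan2(E, N) = atan2(-0.006851, +0.007941) = 319.2° ≈ 319°.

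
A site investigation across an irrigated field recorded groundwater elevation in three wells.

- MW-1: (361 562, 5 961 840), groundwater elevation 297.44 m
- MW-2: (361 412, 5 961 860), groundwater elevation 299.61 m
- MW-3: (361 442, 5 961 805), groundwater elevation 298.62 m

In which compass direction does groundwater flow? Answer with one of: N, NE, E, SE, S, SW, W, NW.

Taking MW-1 as reference: MW-2−MW-1 = (-150, 20, +2.17); MW-3−MW-1 = (-120, -35, +1.18).
Solve a·Δx + b·Δy = Δh: det = (-150)·(-35) − (-120)·20 = 7650.
∂h/∂x = [(+2.17)·(-35) − (+1.18)·20] / 7650 = -0.01301
∂h/∂y = [(-150)·(+1.18) − (-120)·(+2.17)] / 7650 = +0.01090
Flow = −∇h = (+0.01301 east, -0.01090 north), which points southeast.

SE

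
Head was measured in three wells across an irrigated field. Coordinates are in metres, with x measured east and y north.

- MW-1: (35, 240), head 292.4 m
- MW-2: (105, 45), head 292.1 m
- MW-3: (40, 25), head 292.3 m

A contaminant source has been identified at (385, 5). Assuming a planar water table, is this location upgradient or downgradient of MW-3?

downgradient

Taking MW-1 as reference: MW-2−MW-1 = (70, -195, -0.3); MW-3−MW-1 = (5, -215, -0.1).
Solve a·Δx + b·Δy = Δh: det = 70·(-215) − 5·(-195) = -14075.
∂h/∂x = [(-0.3)·(-215) − (-0.1)·(-195)] / -14075 = -0.003197
∂h/∂y = [70·(-0.1) − 5·(-0.3)] / -14075 = +0.0003908
Head at (385, 5) = 292.4 + (-0.003197)·(350) + (+0.0003908)·(-235) = 291.19 m.
That is lower than the 292.3 m at MW-3, so the point is downgradient.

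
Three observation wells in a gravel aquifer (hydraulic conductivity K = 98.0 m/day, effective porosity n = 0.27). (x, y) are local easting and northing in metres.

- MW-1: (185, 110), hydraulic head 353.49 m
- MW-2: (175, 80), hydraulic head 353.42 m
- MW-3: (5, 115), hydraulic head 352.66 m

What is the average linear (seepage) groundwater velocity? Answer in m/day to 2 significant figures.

1.7 m/day

With h = a·x + b·y + c and MW-1 as origin, the differences give:
  (-10)·a + (-30)·b = -0.07
  (-180)·a + 5·b = -0.83
Eliminate b (×5 and ×(-30), subtract): -5450·a = -25.250 → a = ∂h/∂x = +0.004633
Back-substitute: b = ∂h/∂y = +0.0007890.
|∇h| = √(0.004633² + 0.0007890²) = 0.0047
Seepage velocity v = K·i/n = 98.0 × 0.0047 / 0.27 = 1.706 m/day.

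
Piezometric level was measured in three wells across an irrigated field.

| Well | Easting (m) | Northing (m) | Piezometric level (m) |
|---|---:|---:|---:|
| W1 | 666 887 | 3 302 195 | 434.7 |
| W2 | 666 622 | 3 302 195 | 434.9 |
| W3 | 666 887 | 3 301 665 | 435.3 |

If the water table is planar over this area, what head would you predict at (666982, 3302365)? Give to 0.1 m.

∂h/∂x = (434.9 − 434.7) / (666622 − 666887) = -0.0007547
∂h/∂y = (435.3 − 434.7) / (3301665 − 3302195) = -0.001132
h(666982, 3302365) = 434.7 + (-0.0007547)·(95) + (-0.001132)·(170) = 434.7 -0.072 -0.192 = 434.436 m.

434.4 m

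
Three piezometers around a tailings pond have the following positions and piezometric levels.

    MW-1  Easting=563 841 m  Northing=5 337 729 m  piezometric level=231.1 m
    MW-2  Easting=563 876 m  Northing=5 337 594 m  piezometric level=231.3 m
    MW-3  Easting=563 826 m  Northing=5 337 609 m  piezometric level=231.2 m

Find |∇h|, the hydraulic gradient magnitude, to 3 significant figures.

0.00198

Three-point gradient (reference MW-1): Δ to MW-2 = (35, -135, +0.2), Δ to MW-3 = (-15, -120, +0.1).
∂h/∂x = +0.001687, ∂h/∂y = -0.001044 (det = -6225).
|∇h| = √(0.001687² + -0.001044²) = 0.001984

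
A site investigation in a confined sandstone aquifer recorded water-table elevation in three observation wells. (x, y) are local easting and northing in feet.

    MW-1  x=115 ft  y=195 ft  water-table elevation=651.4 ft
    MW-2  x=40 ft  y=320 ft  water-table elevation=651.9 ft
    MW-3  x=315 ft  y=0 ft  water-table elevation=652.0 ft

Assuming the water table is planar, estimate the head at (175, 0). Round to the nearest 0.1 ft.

With h = a·x + b·y + c and MW-1 as origin, the differences give:
  (-75)·a + 125·b = +0.5
  200·a + (-195)·b = +0.6
Eliminate b (×(-195) and ×125, subtract): -10375·a = -172.50 → a = ∂h/∂x = +0.01663
Back-substitute: b = ∂h/∂y = +0.01398.
h(175, 0) = 651.4 + (+0.01663)·(60) + (+0.01398)·(-195) = 651.4 +0.998 -2.725 = 649.672 ft.

649.7 ft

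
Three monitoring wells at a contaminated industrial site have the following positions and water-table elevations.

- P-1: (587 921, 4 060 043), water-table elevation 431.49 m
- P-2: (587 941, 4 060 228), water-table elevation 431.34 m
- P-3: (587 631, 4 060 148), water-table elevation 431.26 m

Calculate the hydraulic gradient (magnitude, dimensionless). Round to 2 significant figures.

0.00099

Taking P-1 as reference: P-2−P-1 = (20, 185, -0.15); P-3−P-1 = (-290, 105, -0.23).
Solve a·Δx + b·Δy = Δh: det = 20·105 − (-290)·185 = 55750.
∂h/∂x = [(-0.15)·105 − (-0.23)·185] / 55750 = +0.0004807
∂h/∂y = [20·(-0.23) − (-290)·(-0.15)] / 55750 = -0.0008628
|∇h| = √(0.0004807² + -0.0008628²) = 0.0009877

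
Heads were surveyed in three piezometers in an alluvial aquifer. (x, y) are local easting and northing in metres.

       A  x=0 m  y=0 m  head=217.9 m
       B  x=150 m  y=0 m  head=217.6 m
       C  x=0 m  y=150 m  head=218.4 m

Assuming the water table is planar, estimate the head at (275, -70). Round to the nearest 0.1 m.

217.1 m

∂h/∂x = (217.6 − 217.9) / (150 − 0) = -0.002000
∂h/∂y = (218.4 − 217.9) / (150 − 0) = +0.003333
h(275, -70) = 217.9 + (-0.002000)·(275) + (+0.003333)·(-70) = 217.9 -0.550 -0.233 = 217.117 m.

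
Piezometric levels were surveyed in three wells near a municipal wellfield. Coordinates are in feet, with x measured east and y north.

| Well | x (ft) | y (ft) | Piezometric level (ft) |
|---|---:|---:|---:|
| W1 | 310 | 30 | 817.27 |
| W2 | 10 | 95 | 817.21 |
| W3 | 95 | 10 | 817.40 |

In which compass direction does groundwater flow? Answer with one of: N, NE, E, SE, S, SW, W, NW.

Differences from W1: to W2 (Δx, Δy, Δh) = (-300, 65, -0.06); to W3 = (-215, -20, +0.13).
Solve a·Δx + b·Δy = Δh: det = (-300)·(-20) − (-215)·65 = 19975.
∂h/∂x = [(-0.06)·(-20) − (+0.13)·65] / 19975 = -0.0003630
∂h/∂y = [(-300)·(+0.13) − (-215)·(-0.06)] / 19975 = -0.002598
Flow = −∇h = (+0.0003630 east, +0.002598 north), which points north.

N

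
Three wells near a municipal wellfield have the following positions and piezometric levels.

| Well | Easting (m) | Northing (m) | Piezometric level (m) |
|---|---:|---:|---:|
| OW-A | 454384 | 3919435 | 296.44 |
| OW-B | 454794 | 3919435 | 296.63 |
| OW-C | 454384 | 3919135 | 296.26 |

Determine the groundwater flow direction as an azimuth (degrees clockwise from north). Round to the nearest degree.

∂h/∂x = (296.63 − 296.44) / (454794 − 454384) = +0.0004634
∂h/∂y = (296.26 − 296.44) / (3919135 − 3919435) = +0.0006000
Flow direction (−∇h) has components (-0.0004634 E, -0.0006000 N).
Azimuth = atan2(E, N) = atan2(-0.0004634, -0.0006000) = 217.7° ≈ 218°.

218°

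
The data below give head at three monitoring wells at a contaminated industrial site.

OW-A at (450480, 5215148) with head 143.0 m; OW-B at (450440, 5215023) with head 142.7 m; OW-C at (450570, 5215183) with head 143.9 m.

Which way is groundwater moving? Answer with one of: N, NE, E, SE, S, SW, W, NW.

W

Differences from OW-A: to OW-B (Δx, Δy, Δh) = (-40, -125, -0.3); to OW-C = (90, 35, +0.9).
Solve a·Δx + b·Δy = Δh: det = (-40)·35 − 90·(-125) = 9850.
∂h/∂x = [(-0.3)·35 − (+0.9)·(-125)] / 9850 = +0.01036
∂h/∂y = [(-40)·(+0.9) − 90·(-0.3)] / 9850 = -0.0009137
Flow = −∇h = (-0.01036 east, +0.0009137 north), which points west.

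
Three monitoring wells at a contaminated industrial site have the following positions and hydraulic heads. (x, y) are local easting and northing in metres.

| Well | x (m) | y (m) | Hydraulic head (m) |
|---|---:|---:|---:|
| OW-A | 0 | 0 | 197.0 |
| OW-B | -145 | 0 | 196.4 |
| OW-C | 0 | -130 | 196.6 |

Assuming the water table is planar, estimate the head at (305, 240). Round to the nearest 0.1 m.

∂h/∂x = (196.4 − 197.0) / (-145 − 0) = +0.004138
∂h/∂y = (196.6 − 197.0) / (-130 − 0) = +0.003077
h(305, 240) = 197.0 + (+0.004138)·(305) + (+0.003077)·(240) = 197.0 +1.262 +0.738 = 199.001 m.

199.0 m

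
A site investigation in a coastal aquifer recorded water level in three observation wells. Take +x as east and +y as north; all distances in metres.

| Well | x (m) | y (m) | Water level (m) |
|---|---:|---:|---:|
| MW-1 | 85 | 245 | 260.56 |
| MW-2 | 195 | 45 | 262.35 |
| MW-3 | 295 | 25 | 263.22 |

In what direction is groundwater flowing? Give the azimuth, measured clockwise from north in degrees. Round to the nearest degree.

Taking MW-1 as reference: MW-2−MW-1 = (110, -200, +1.79); MW-3−MW-1 = (210, -220, +2.66).
Determinant of the coordinate differences = 110·(-220) − 210·(-200) = 17800.
∂h/∂x = [(+1.79)·(-220) − (+2.66)·(-200)] / 17800 = +0.007764
∂h/∂y = [110·(+2.66) − 210·(+1.79)] / 17800 = -0.004680
Flow direction (−∇h) has components (-0.007764 E, +0.004680 N).
Azimuth = atan2(E, N) = atan2(-0.007764, +0.004680) = 301.1° ≈ 301°.

301°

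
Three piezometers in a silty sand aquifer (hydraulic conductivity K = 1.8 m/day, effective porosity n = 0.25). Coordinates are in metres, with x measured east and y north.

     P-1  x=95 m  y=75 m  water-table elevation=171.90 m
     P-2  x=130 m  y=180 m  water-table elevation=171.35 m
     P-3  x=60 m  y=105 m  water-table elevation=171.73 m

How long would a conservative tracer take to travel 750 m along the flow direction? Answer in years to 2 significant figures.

53 years

Differences from P-1: to P-2 (Δx, Δy, Δh) = (35, 105, -0.55); to P-3 = (-35, 30, -0.17).
Determinant of the coordinate differences = 35·30 − (-35)·105 = 4725.
∂h/∂x = [(-0.55)·30 − (-0.17)·105] / 4725 = +0.0002857
∂h/∂y = [35·(-0.17) − (-35)·(-0.55)] / 4725 = -0.005333
|∇h| = √(0.0002857² + -0.005333²) = 0.005341
Seepage velocity v = K·i/n = 1.8 × 0.005341 / 0.25 = 0.03846 m/day.
t = 750 / 0.03846 = 1.95e+04 days = 53.4 years.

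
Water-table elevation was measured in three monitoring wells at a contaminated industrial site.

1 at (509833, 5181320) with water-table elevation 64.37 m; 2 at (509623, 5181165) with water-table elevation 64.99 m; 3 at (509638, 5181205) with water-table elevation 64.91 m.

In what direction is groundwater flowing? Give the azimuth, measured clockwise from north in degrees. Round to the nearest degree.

With h = a·x + b·y + c and 1 as origin, the differences give:
  (-210)·a + (-155)·b = +0.62
  (-195)·a + (-115)·b = +0.54
Eliminate b (×(-115) and ×(-155), subtract): -6075·a = 12.400 → a = ∂h/∂x = -0.002041
Back-substitute: b = ∂h/∂y = -0.001235.
Flow direction (−∇h) has components (+0.002041 E, +0.001235 N).
Azimuth = atan2(E, N) = atan2(+0.002041, +0.001235) = 58.8° ≈ 059°.

059°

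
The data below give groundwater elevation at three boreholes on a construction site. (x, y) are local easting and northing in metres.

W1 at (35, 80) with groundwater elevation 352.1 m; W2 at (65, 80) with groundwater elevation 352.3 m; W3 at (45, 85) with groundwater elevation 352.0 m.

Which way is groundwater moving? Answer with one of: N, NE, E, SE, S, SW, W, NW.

Differences from W1: to W2 (Δx, Δy, Δh) = (30, 0, +0.2); to W3 = (10, 5, -0.1).
Solve a·Δx + b·Δy = Δh: det = 30·5 − 10·0 = 150.
∂h/∂x = [(+0.2)·5 − (-0.1)·0] / 150 = +0.006667
∂h/∂y = [30·(-0.1) − 10·(+0.2)] / 150 = -0.03333
Flow = −∇h = (-0.006667 east, +0.03333 north), which points north.

N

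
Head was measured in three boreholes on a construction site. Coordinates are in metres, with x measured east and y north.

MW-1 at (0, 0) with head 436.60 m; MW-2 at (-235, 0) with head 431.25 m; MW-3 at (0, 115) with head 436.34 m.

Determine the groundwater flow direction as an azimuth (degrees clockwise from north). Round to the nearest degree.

276°

∂h/∂x = (431.25 − 436.60) / (-235 − 0) = +0.02277
∂h/∂y = (436.34 − 436.60) / (115 − 0) = -0.002261
Flow direction (−∇h) has components (-0.02277 E, +0.002261 N).
Azimuth = atan2(E, N) = atan2(-0.02277, +0.002261) = 275.7° ≈ 276°.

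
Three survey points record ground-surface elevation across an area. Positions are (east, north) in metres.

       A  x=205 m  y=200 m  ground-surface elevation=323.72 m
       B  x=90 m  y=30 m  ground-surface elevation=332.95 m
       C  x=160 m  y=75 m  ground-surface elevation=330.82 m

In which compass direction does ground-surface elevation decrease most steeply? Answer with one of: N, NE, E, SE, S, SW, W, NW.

Taking A as reference: B−A = (-115, -170, +9.23); C−A = (-45, -125, +7.10).
Determinant of the coordinate differences = (-115)·(-125) − (-45)·(-170) = 6725.
∂z/∂x = [(+9.23)·(-125) − (+7.10)·(-170)] / 6725 = +0.007918
∂z/∂y = [(-115)·(+7.10) − (-45)·(+9.23)] / 6725 = -0.05965
Steepest decrease is along −∇f = (-0.007918 E, +0.05965 N) → north.

N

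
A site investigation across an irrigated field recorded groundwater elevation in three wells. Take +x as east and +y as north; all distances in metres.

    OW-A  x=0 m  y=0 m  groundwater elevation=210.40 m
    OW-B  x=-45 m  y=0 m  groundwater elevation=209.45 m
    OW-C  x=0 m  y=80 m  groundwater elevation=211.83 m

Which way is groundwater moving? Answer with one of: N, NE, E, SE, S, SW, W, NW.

SW

∂h/∂x = (209.45 − 210.40) / (-45 − 0) = +0.02111
∂h/∂y = (211.83 − 210.40) / (80 − 0) = +0.01788
Flow = −∇h = (-0.02111 east, -0.01788 north), which points southwest.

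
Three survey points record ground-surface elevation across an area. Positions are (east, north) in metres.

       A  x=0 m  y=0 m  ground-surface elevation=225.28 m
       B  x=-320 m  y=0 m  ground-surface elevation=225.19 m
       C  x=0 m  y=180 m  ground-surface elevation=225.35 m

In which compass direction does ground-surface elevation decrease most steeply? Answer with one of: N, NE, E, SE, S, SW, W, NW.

SW

∂z/∂x = (225.19 − 225.28) / (-320 − 0) = +0.0002813
∂z/∂y = (225.35 − 225.28) / (180 − 0) = +0.0003889
Steepest decrease is along −∇f = (-0.0002813 E, -0.0003889 N) → southwest.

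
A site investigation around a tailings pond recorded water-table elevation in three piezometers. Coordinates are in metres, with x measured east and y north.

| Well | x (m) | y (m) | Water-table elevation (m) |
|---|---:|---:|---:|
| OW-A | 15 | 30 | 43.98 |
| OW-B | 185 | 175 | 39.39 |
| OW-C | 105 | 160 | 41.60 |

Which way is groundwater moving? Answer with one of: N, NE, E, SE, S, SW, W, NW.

E

With h = a·x + b·y + c and OW-A as origin, the differences give:
  170·a + 145·b = -4.59
  90·a + 130·b = -2.38
Eliminate b (×130 and ×145, subtract): 9050·a = -251.600 → a = ∂h/∂x = -0.02780
Back-substitute: b = ∂h/∂y = +0.0009392.
Flow = −∇h = (+0.02780 east, -0.0009392 north), which points east.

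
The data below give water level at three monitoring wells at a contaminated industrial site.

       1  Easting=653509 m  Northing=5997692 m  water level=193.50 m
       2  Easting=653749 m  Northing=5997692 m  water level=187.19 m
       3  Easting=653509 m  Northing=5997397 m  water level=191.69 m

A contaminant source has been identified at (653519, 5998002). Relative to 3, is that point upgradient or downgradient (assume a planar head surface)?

upgradient

∂h/∂x = (187.19 − 193.50) / (653749 − 653509) = -0.02629
∂h/∂y = (191.69 − 193.50) / (5997397 − 5997692) = +0.006136
Head at (653519, 5998002) = 193.50 + (-0.02629)·(10) + (+0.006136)·(310) = 195.14 m.
That is higher than the 191.69 m at 3, so the point is upgradient.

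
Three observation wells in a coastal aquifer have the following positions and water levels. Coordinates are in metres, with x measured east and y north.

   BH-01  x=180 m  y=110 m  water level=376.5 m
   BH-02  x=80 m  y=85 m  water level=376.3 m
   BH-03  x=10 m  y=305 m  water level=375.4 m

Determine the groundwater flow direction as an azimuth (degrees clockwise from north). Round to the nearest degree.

319°

Taking BH-01 as reference: BH-02−BH-01 = (-100, -25, -0.2); BH-03−BH-01 = (-170, 195, -1.1).
Determinant of the coordinate differences = (-100)·195 − (-170)·(-25) = -23750.
∂h/∂x = [(-0.2)·195 − (-1.1)·(-25)] / -23750 = +0.002800
∂h/∂y = [(-100)·(-1.1) − (-170)·(-0.2)] / -23750 = -0.003200
Flow direction (−∇h) has components (-0.002800 E, +0.003200 N).
Azimuth = atan2(E, N) = atan2(-0.002800, +0.003200) = 318.8° ≈ 319°.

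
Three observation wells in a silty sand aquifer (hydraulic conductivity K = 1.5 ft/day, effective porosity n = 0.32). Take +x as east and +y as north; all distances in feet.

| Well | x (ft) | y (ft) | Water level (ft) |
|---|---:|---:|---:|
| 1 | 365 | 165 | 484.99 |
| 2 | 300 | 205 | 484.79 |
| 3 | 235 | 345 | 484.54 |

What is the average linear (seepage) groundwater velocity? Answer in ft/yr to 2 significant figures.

With h = a·x + b·y + c and 1 as origin, the differences give:
  (-65)·a + 40·b = -0.20
  (-130)·a + 180·b = -0.45
Eliminate b (×180 and ×40, subtract): -6500·a = -18.000 → a = ∂h/∂x = +0.002769
Back-substitute: b = ∂h/∂y = -0.0005000.
|∇h| = √(0.002769² + -0.0005000²) = 0.002814
Seepage velocity v = K·i/n = 1.5 × 0.002814 / 0.32 = 0.01319 ft/day = 4.818 ft/yr.

4.8 ft/yr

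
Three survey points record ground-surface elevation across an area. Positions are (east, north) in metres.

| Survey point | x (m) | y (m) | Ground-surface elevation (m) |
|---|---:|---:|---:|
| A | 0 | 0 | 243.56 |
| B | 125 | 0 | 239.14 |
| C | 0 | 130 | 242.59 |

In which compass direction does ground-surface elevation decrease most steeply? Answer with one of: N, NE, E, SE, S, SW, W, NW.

E

∂z/∂x = (239.14 − 243.56) / (125 − 0) = -0.03536
∂z/∂y = (242.59 − 243.56) / (130 − 0) = -0.007462
Steepest decrease is along −∇f = (+0.03536 E, +0.007462 N) → east.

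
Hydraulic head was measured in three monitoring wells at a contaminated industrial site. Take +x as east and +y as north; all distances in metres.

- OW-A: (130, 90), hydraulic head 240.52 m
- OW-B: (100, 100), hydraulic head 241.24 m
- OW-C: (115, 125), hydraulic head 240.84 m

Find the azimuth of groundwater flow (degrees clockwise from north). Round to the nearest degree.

Taking OW-A as reference: OW-B−OW-A = (-30, 10, +0.72); OW-C−OW-A = (-15, 35, +0.32).
Determinant of the coordinate differences = (-30)·35 − (-15)·10 = -900.
∂h/∂x = [(+0.72)·35 − (+0.32)·10] / -900 = -0.02444
∂h/∂y = [(-30)·(+0.32) − (-15)·(+0.72)] / -900 = -0.001333
Flow direction (−∇h) has components (+0.02444 E, +0.001333 N).
Azimuth = atan2(E, N) = atan2(+0.02444, +0.001333) = 86.9° ≈ 087°.

087°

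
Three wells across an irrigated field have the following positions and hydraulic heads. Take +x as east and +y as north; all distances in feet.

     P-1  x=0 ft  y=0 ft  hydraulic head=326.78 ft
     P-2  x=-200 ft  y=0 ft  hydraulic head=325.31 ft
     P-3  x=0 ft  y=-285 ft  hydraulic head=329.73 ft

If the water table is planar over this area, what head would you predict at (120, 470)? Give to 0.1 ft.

∂h/∂x = (325.31 − 326.78) / (-200 − 0) = +0.007350
∂h/∂y = (329.73 − 326.78) / (-285 − 0) = -0.01035
h(120, 470) = 326.78 + (+0.007350)·(120) + (-0.01035)·(470) = 326.78 +0.882 -4.865 = 322.797 ft.

322.8 ft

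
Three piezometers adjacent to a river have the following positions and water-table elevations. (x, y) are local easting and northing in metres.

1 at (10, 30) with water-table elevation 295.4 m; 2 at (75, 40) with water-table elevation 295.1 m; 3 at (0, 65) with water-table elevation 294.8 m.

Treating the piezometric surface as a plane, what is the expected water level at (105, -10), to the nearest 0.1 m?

Differences from 1: to 2 (Δx, Δy, Δh) = (65, 10, -0.3); to 3 = (-10, 35, -0.6).
Determinant of the coordinate differences = 65·35 − (-10)·10 = 2375.
∂h/∂x = [(-0.3)·35 − (-0.6)·10] / 2375 = -0.001895
∂h/∂y = [65·(-0.6) − (-10)·(-0.3)] / 2375 = -0.01768
h(105, -10) = 295.4 + (-0.001895)·(95) + (-0.01768)·(-40) = 295.4 -0.180 +0.707 = 295.927 m.

295.9 m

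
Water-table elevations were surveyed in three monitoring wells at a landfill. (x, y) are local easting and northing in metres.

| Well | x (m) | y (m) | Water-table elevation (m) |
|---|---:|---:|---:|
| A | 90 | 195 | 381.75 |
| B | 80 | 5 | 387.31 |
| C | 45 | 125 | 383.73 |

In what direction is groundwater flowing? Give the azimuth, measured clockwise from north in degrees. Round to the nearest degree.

Taking A as reference: B−A = (-10, -190, +5.56); C−A = (-45, -70, +1.98).
Solve a·Δx + b·Δy = Δh: det = (-10)·(-70) − (-45)·(-190) = -7850.
∂h/∂x = [(+5.56)·(-70) − (+1.98)·(-190)] / -7850 = +0.001656
∂h/∂y = [(-10)·(+1.98) − (-45)·(+5.56)] / -7850 = -0.02935
Flow direction (−∇h) has components (-0.001656 E, +0.02935 N).
Azimuth = atan2(E, N) = atan2(-0.001656, +0.02935) = 356.8° ≈ 357°.

357°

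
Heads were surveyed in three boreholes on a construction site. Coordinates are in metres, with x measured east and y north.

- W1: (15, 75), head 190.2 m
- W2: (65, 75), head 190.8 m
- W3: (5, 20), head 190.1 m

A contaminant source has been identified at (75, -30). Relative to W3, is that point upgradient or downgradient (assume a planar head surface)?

With h = a·x + b·y + c and W1 as origin, the differences give:
  50·a + 0·b = +0.6
  (-10)·a + (-55)·b = -0.1
Eliminate b (×(-55) and ×0, subtract): -2750·a = -33.00 → a = ∂h/∂x = +0.01200
Back-substitute: b = ∂h/∂y = -0.0003636.
Head at (75, -30) = 190.2 + (+0.01200)·(60) + (-0.0003636)·(-105) = 190.96 m.
That is higher than the 190.1 m at W3, so the point is upgradient.

upgradient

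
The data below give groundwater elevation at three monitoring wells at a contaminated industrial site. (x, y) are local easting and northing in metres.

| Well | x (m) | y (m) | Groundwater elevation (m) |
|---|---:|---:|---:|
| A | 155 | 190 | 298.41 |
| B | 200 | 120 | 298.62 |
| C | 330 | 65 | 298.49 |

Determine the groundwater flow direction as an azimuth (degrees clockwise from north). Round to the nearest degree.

Three-point gradient (reference A): Δ to B = (45, -70, +0.21), Δ to C = (175, -125, +0.08).
∂h/∂x = -0.003117, ∂h/∂y = -0.005004 (det = 6625).
Flow direction (−∇h) has components (+0.003117 E, +0.005004 N).
Azimuth = atan2(E, N) = atan2(+0.003117, +0.005004) = 31.9° ≈ 032°.

032°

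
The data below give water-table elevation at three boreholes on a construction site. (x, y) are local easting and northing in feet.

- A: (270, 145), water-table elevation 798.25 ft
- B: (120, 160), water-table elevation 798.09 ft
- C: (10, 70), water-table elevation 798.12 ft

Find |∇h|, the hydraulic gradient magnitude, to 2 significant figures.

Three-point gradient (reference A): Δ to B = (-150, 15, -0.16), Δ to C = (-260, -75, -0.13).
∂h/∂x = +0.0009208, ∂h/∂y = -0.001459 (det = 15150).
|∇h| = √(0.0009208² + -0.001459²) = 0.001725

0.0017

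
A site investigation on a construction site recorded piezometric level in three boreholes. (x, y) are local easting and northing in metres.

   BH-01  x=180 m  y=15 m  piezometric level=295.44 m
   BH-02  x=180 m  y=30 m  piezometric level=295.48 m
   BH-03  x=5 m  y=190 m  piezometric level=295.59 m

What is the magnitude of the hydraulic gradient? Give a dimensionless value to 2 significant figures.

Taking BH-01 as reference: BH-02−BH-01 = (0, 15, +0.04); BH-03−BH-01 = (-175, 175, +0.15).
Solve a·Δx + b·Δy = Δh: det = 0·175 − (-175)·15 = 2625.
∂h/∂x = [(+0.04)·175 − (+0.15)·15] / 2625 = +0.001810
∂h/∂y = [0·(+0.15) − (-175)·(+0.04)] / 2625 = +0.002667
|∇h| = √(0.001810² + 0.002667²) = 0.003223

0.0032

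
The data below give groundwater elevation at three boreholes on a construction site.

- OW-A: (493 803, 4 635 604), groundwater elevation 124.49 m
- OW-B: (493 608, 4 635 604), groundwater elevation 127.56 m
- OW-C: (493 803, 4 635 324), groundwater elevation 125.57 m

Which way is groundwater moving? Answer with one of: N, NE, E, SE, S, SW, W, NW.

∂h/∂x = (127.56 − 124.49) / (493608 − 493803) = -0.01574
∂h/∂y = (125.57 − 124.49) / (4635324 − 4635604) = -0.003857
Flow = −∇h = (+0.01574 east, +0.003857 north), which points east.

E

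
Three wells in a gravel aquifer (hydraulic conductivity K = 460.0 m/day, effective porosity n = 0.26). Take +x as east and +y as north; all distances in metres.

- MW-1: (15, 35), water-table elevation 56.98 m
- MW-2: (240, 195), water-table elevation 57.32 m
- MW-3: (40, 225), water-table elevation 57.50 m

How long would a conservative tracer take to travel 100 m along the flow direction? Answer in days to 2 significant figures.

Three-point gradient (reference MW-1): Δ to MW-2 = (225, 160, +0.34), Δ to MW-3 = (25, 190, +0.52).
∂h/∂x = -0.0004800, ∂h/∂y = +0.002800 (det = 38750).
|∇h| = √(-0.0004800² + 0.002800²) = 0.002841
Seepage velocity v = K·i/n = 460.0 × 0.002841 / 0.26 = 5.026 m/day.
t = 100 / 5.026 = 19.9 days.

20 days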